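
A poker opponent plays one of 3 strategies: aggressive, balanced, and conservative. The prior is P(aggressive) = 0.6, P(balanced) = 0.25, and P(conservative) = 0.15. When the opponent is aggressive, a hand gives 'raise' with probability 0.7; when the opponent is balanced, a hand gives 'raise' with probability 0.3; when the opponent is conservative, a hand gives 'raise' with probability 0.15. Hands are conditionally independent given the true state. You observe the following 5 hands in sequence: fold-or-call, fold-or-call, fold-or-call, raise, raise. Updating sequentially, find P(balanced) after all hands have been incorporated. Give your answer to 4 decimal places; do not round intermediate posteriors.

0.4353

Each posterior becomes the prior for the next update.
After 'fold-or-call': normaliser = 0.3·0.6000 + 0.7·0.2500 + 0.85·0.1500; P(aggressive) ≈ 0.3731, P(balanced) ≈ 0.3627, P(conservative) ≈ 0.2642
After 'fold-or-call': normaliser = 0.3·0.3731 + 0.7·0.3627 + 0.85·0.2642; P(aggressive) ≈ 0.1896, P(balanced) ≈ 0.4300, P(conservative) ≈ 0.3804
After 'fold-or-call': normaliser = 0.3·0.1896 + 0.7·0.4300 + 0.85·0.3804; P(aggressive) ≈ 0.0835, P(balanced) ≈ 0.4419, P(conservative) ≈ 0.4747
After 'raise': normaliser = 0.7·0.0835 + 0.3·0.4419 + 0.15·0.4747; P(aggressive) ≈ 0.2229, P(balanced) ≈ 0.5056, P(conservative) ≈ 0.2716
After 'raise': normaliser = 0.7·0.2229 + 0.3·0.5056 + 0.15·0.2716; P(aggressive) ≈ 0.4478, P(balanced) ≈ 0.4353, P(conservative) ≈ 0.1169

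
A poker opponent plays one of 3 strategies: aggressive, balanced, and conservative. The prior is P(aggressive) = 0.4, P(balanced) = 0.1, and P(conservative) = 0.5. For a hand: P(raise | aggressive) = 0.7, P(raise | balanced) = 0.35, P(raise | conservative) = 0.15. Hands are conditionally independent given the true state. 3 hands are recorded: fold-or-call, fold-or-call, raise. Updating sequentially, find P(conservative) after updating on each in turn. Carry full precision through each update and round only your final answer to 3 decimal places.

After 'fold-or-call': normaliser = 0.3·0.4000 + 0.65·0.1000 + 0.85·0.5000; P(aggressive) ≈ 0.1967, P(balanced) ≈ 0.1066, P(conservative) ≈ 0.6967
After 'fold-or-call': normaliser = 0.3·0.1967 + 0.65·0.1066 + 0.85·0.6967; P(aggressive) ≈ 0.0819, P(balanced) ≈ 0.0961, P(conservative) ≈ 0.8220
After 'raise': normaliser = 0.7·0.0819 + 0.35·0.0961 + 0.15·0.8220; P(aggressive) ≈ 0.2676, P(balanced) ≈ 0.1570, P(conservative) ≈ 0.5754

0.575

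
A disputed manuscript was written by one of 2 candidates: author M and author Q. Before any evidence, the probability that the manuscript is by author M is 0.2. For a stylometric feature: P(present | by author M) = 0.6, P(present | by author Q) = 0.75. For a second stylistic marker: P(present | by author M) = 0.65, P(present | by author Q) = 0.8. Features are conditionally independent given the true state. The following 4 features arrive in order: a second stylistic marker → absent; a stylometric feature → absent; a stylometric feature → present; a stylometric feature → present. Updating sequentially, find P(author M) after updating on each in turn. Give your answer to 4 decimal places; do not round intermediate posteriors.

After a second stylistic marker='absent': P(author M) = 0.35·0.2000 / (0.35·0.2000 + 0.2·0.8000) ≈ 0.3043
After a stylometric feature='absent': P(author M) = 0.4·0.3043 / (0.4·0.3043 + 0.25·0.6957) ≈ 0.4118
After a stylometric feature='present': P(author M) = 0.6·0.4118 / (0.6·0.4118 + 0.75·0.5882) ≈ 0.3590
After a stylometric feature='present': P(author M) = 0.6·0.3590 / (0.6·0.3590 + 0.75·0.6410) ≈ 0.3094

0.3094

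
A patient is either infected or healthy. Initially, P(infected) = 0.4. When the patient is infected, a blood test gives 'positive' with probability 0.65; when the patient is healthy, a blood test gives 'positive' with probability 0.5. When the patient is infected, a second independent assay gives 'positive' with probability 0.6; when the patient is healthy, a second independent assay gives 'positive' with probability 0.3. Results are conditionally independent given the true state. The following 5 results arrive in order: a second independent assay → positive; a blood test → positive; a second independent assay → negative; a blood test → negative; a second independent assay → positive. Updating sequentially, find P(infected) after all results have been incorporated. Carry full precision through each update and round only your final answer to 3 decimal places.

Each posterior becomes the prior for the next update.
After a second independent assay='positive': P(infected) = 0.6·0.4000 / (0.6·0.4000 + 0.3·0.6000) ≈ 0.5714
After a blood test='positive': P(infected) = 0.65·0.5714 / (0.65·0.5714 + 0.5·0.4286) ≈ 0.6341
After a second independent assay='negative': P(infected) = 0.4·0.6341 / (0.4·0.6341 + 0.7·0.3659) ≈ 0.4976
After a blood test='negative': P(infected) = 0.35·0.4976 / (0.35·0.4976 + 0.5·0.5024) ≈ 0.4094
After a second independent assay='positive': P(infected) = 0.6·0.4094 / (0.6·0.4094 + 0.3·0.5906) ≈ 0.5810

0.581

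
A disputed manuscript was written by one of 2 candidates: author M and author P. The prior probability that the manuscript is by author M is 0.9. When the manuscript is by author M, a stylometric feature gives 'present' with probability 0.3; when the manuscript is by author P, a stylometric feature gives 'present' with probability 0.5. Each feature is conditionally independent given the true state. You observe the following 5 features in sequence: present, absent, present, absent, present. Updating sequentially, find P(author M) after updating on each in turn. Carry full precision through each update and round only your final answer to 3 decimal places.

After 'present': P(author M) = 0.3·0.9000 / (0.3·0.9000 + 0.5·0.1000) ≈ 0.8438
After 'absent': P(author M) = 0.7·0.8438 / (0.7·0.8438 + 0.5·0.1562) ≈ 0.8832
After 'present': P(author M) = 0.3·0.8832 / (0.3·0.8832 + 0.5·0.1168) ≈ 0.8194
After 'absent': P(author M) = 0.7·0.8194 / (0.7·0.8194 + 0.5·0.1806) ≈ 0.8640
After 'present': P(author M) = 0.3·0.8640 / (0.3·0.8640 + 0.5·0.1360) ≈ 0.7921

0.792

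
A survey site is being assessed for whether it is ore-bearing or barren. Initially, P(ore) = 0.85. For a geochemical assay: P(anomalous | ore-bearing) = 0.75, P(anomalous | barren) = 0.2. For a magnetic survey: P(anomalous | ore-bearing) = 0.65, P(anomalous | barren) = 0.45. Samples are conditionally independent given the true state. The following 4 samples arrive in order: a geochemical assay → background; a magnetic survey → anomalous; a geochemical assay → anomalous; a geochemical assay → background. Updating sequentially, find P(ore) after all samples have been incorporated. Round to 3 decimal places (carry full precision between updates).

0.750

After a geochemical assay='background': P(ore) = 0.25·0.8500 / (0.25·0.8500 + 0.8·0.1500) ≈ 0.6391
After a magnetic survey='anomalous': P(ore) = 0.65·0.6391 / (0.65·0.6391 + 0.45·0.3609) ≈ 0.7189
After a geochemical assay='anomalous': P(ore) = 0.75·0.7189 / (0.75·0.7189 + 0.2·0.2811) ≈ 0.9056
After a geochemical assay='background': P(ore) = 0.25·0.9056 / (0.25·0.9056 + 0.8·0.0944) ≈ 0.7498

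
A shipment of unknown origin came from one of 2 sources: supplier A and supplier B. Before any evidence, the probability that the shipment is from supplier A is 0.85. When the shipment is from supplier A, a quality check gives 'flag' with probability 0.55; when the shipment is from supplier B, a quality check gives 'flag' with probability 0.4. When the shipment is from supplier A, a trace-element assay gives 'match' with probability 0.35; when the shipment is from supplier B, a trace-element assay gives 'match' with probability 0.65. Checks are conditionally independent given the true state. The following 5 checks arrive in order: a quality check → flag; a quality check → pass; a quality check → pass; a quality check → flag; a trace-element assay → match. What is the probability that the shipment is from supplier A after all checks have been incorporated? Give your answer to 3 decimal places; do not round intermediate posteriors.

0.764

After a quality check='flag': P(supplier A) = 0.55·0.8500 / (0.55·0.8500 + 0.4·0.1500) ≈ 0.8863
After a quality check='pass': P(supplier A) = 0.45·0.8863 / (0.45·0.8863 + 0.6·0.1137) ≈ 0.8539
After a quality check='pass': P(supplier A) = 0.45·0.8539 / (0.45·0.8539 + 0.6·0.1461) ≈ 0.8142
After a quality check='flag': P(supplier A) = 0.55·0.8142 / (0.55·0.8142 + 0.4·0.1858) ≈ 0.8577
After a trace-element assay='match': P(supplier A) = 0.35·0.8577 / (0.35·0.8577 + 0.65·0.1423) ≈ 0.7644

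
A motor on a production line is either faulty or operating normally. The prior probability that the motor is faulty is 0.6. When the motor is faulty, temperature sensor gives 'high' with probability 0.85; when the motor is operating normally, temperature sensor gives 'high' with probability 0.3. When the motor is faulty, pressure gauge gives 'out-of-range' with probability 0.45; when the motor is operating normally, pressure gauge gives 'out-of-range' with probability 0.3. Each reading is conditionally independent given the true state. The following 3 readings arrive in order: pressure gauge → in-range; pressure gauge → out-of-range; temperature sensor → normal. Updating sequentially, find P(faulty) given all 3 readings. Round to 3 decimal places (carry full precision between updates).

After pressure gauge='in-range': P(faulty) = 0.55·0.6000 / (0.55·0.6000 + 0.7·0.4000) ≈ 0.5410
After pressure gauge='out-of-range': P(faulty) = 0.45·0.5410 / (0.45·0.5410 + 0.3·0.4590) ≈ 0.6387
After temperature sensor='normal': P(faulty) = 0.15·0.6387 / (0.15·0.6387 + 0.7·0.3613) ≈ 0.2747

0.275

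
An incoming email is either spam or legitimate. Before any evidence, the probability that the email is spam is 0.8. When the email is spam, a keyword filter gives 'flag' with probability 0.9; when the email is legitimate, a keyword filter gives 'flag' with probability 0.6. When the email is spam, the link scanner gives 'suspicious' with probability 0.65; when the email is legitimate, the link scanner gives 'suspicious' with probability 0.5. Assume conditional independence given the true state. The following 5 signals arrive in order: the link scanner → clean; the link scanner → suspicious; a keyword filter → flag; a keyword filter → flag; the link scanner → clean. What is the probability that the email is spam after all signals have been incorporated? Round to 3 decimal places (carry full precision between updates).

0.851

After the link scanner='clean': P(spam) = 0.35·0.8000 / (0.35·0.8000 + 0.5·0.2000) ≈ 0.7368
After the link scanner='suspicious': P(spam) = 0.65·0.7368 / (0.65·0.7368 + 0.5·0.2632) ≈ 0.7845
After a keyword filter='flag': P(spam) = 0.9·0.7845 / (0.9·0.7845 + 0.6·0.2155) ≈ 0.8452
After a keyword filter='flag': P(spam) = 0.9·0.8452 / (0.9·0.8452 + 0.6·0.1548) ≈ 0.8912
After the link scanner='clean': P(spam) = 0.35·0.8912 / (0.35·0.8912 + 0.5·0.1088) ≈ 0.8515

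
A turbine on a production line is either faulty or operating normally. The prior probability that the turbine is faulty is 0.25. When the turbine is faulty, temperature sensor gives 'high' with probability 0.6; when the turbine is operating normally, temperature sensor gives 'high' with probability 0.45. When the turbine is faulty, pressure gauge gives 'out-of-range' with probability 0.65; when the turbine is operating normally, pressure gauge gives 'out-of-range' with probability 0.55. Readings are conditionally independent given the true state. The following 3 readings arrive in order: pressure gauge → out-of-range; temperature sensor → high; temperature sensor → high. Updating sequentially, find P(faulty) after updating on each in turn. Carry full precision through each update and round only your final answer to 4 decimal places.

0.4119

After pressure gauge='out-of-range': P(faulty) = 0.65·0.2500 / (0.65·0.2500 + 0.55·0.7500) ≈ 0.2826
After temperature sensor='high': P(faulty) = 0.6·0.2826 / (0.6·0.2826 + 0.45·0.7174) ≈ 0.3444
After temperature sensor='high': P(faulty) = 0.6·0.3444 / (0.6·0.3444 + 0.45·0.6556) ≈ 0.4119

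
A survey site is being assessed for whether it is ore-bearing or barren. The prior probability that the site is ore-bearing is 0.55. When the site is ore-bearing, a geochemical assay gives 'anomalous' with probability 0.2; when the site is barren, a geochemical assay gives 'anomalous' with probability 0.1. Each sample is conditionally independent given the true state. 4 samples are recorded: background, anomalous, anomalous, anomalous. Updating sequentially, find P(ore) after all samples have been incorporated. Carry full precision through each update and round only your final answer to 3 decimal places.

0.897

Each posterior becomes the prior for the next update.
After 'background': P(ore) = 0.8·0.5500 / (0.8·0.5500 + 0.9·0.4500) ≈ 0.5207
After 'anomalous': P(ore) = 0.2·0.5207 / (0.2·0.5207 + 0.1·0.4793) ≈ 0.6848
After 'anomalous': P(ore) = 0.2·0.6848 / (0.2·0.6848 + 0.1·0.3152) ≈ 0.8129
After 'anomalous': P(ore) = 0.2·0.8129 / (0.2·0.8129 + 0.1·0.1871) ≈ 0.8968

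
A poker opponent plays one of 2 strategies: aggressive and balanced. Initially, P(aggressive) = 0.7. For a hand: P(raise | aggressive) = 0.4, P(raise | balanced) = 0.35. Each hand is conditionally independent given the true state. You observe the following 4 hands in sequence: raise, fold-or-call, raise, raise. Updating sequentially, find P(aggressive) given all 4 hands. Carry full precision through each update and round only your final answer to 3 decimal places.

After 'raise': P(aggressive) = 0.4·0.7000 / (0.4·0.7000 + 0.35·0.3000) ≈ 0.7273
After 'fold-or-call': P(aggressive) = 0.6·0.7273 / (0.6·0.7273 + 0.65·0.2727) ≈ 0.7111
After 'raise': P(aggressive) = 0.4·0.7111 / (0.4·0.7111 + 0.35·0.2889) ≈ 0.7378
After 'raise': P(aggressive) = 0.4·0.7378 / (0.4·0.7378 + 0.35·0.2622) ≈ 0.7628

0.763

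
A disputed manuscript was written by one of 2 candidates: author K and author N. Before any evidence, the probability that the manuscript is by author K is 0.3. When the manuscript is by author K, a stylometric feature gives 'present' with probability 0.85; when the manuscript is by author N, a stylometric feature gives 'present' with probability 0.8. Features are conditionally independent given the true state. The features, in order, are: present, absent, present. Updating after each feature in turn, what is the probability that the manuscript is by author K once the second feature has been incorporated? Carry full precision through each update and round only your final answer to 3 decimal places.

After 'present': P(author K) = 0.85·0.3000 / (0.85·0.3000 + 0.8·0.7000) ≈ 0.3129
After 'absent': P(author K) = 0.15·0.3129 / (0.15·0.3129 + 0.2·0.6871) ≈ 0.2546

0.255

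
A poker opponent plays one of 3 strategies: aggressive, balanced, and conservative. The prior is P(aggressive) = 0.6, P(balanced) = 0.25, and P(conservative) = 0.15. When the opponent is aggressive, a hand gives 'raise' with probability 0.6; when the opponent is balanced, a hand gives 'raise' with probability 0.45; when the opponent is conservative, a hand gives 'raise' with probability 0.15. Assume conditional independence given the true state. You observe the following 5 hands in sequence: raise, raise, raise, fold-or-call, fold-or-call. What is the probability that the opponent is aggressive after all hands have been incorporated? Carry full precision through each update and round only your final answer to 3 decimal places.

0.741

Apply Bayes' rule sequentially, carrying P(aggressive) forward.
After 'raise': normaliser = 0.6·0.6000 + 0.45·0.2500 + 0.15·0.1500; P(aggressive) ≈ 0.7273, P(balanced) ≈ 0.2273, P(conservative) ≈ 0.0455
After 'raise': normaliser = 0.6·0.7273 + 0.45·0.2273 + 0.15·0.0455; P(aggressive) ≈ 0.8000, P(balanced) ≈ 0.1875, P(conservative) ≈ 0.0125
After 'raise': normaliser = 0.6·0.8000 + 0.45·0.1875 + 0.15·0.0125; P(aggressive) ≈ 0.8477, P(balanced) ≈ 0.1490, P(conservative) ≈ 0.0033
After 'fold-or-call': normaliser = 0.4·0.8477 + 0.55·0.1490 + 0.85·0.0033; P(aggressive) ≈ 0.8000, P(balanced) ≈ 0.1934, P(conservative) ≈ 0.0066
After 'fold-or-call': normaliser = 0.4·0.8000 + 0.55·0.1934 + 0.85·0.0066; P(aggressive) ≈ 0.7408, P(balanced) ≈ 0.2462, P(conservative) ≈ 0.0131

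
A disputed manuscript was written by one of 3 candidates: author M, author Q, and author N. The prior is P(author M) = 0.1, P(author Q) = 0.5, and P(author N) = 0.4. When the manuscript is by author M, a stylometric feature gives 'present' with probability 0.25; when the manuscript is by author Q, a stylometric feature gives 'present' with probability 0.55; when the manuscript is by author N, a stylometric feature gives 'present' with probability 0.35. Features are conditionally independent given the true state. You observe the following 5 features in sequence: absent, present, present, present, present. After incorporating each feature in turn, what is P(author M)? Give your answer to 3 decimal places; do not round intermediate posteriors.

0.012

After 'absent': normaliser = 0.75·0.1000 + 0.45·0.5000 + 0.65·0.4000; P(author M) ≈ 0.1339, P(author Q) ≈ 0.4018, P(author N) ≈ 0.4643
After 'present': normaliser = 0.25·0.1339 + 0.55·0.4018 + 0.35·0.4643; P(author M) ≈ 0.0803, P(author Q) ≈ 0.5300, P(author N) ≈ 0.3897
After 'present': normaliser = 0.25·0.0803 + 0.55·0.5300 + 0.35·0.3897; P(author M) ≈ 0.0448, P(author Q) ≈ 0.6507, P(author N) ≈ 0.3045
After 'present': normaliser = 0.25·0.0448 + 0.55·0.6507 + 0.35·0.3045; P(author M) ≈ 0.0236, P(author Q) ≈ 0.7524, P(author N) ≈ 0.2241
After 'present': normaliser = 0.25·0.0236 + 0.55·0.7524 + 0.35·0.2241; P(author M) ≈ 0.0118, P(author Q) ≈ 0.8308, P(author N) ≈ 0.1574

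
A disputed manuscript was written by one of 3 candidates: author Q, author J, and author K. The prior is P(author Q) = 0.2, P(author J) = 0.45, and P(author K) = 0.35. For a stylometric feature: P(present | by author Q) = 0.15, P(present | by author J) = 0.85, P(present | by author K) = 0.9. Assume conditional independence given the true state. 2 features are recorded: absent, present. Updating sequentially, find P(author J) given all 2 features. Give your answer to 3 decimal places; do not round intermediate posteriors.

Each posterior becomes the prior for the next update.
After 'absent': normaliser = 0.85·0.2000 + 0.15·0.4500 + 0.1·0.3500; P(author Q) ≈ 0.6239, P(author J) ≈ 0.2477, P(author K) ≈ 0.1284
After 'present': normaliser = 0.15·0.6239 + 0.85·0.2477 + 0.9·0.1284; P(author Q) ≈ 0.2230, P(author J) ≈ 0.5016, P(author K) ≈ 0.2754

0.502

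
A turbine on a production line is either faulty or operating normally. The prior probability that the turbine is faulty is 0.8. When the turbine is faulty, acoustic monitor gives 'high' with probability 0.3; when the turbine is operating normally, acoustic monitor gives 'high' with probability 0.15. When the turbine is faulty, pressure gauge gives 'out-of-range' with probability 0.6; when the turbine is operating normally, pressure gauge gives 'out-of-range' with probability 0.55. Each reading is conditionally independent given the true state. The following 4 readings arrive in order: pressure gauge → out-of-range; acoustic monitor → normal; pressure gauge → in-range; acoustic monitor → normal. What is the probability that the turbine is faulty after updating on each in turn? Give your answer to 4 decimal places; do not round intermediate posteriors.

0.7246

After pressure gauge='out-of-range': P(faulty) = 0.6·0.8000 / (0.6·0.8000 + 0.55·0.2000) ≈ 0.8136
After acoustic monitor='normal': P(faulty) = 0.7·0.8136 / (0.7·0.8136 + 0.85·0.1864) ≈ 0.7823
After pressure gauge='in-range': P(faulty) = 0.4·0.7823 / (0.4·0.7823 + 0.45·0.2177) ≈ 0.7616
After acoustic monitor='normal': P(faulty) = 0.7·0.7616 / (0.7·0.7616 + 0.85·0.2384) ≈ 0.7246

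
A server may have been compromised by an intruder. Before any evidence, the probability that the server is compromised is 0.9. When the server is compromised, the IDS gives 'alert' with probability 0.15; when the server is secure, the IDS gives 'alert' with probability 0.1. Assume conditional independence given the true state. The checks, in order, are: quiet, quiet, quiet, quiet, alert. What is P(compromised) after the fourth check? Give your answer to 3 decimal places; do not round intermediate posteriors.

0.877

After 'quiet': P(compromised) = 0.85·0.9000 / (0.85·0.9000 + 0.9·0.1000) ≈ 0.8947
After 'quiet': P(compromised) = 0.85·0.8947 / (0.85·0.8947 + 0.9·0.1053) ≈ 0.8892
After 'quiet': P(compromised) = 0.85·0.8892 / (0.85·0.8892 + 0.9·0.1108) ≈ 0.8835
After 'quiet': P(compromised) = 0.85·0.8835 / (0.85·0.8835 + 0.9·0.1165) ≈ 0.8775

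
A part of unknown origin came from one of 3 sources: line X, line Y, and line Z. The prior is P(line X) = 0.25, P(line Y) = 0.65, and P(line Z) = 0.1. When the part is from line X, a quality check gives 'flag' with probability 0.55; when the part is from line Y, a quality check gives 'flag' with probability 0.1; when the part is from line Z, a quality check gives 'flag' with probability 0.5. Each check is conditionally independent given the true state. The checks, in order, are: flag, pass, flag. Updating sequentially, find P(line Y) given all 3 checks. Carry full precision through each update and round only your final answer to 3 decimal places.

After 'flag': normaliser = 0.55·0.2500 + 0.1·0.6500 + 0.5·0.1000; P(line X) ≈ 0.5446, P(line Y) ≈ 0.2574, P(line Z) ≈ 0.1980
After 'pass': normaliser = 0.45·0.5446 + 0.9·0.2574 + 0.5·0.1980; P(line X) ≈ 0.4256, P(line Y) ≈ 0.4024, P(line Z) ≈ 0.1720
After 'flag': normaliser = 0.55·0.4256 + 0.1·0.4024 + 0.5·0.1720; P(line X) ≈ 0.6497, P(line Y) ≈ 0.1117, P(line Z) ≈ 0.2386

0.112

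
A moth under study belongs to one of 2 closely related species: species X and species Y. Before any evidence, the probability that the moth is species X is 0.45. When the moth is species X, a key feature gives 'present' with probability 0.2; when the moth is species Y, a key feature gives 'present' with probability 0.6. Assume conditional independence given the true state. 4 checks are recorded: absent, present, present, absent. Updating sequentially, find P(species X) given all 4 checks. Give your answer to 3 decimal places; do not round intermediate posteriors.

0.267

Apply Bayes' rule sequentially, carrying P(species X) forward.
After 'absent': P(species X) = 0.8·0.4500 / (0.8·0.4500 + 0.4·0.5500) ≈ 0.6207
After 'present': P(species X) = 0.2·0.6207 / (0.2·0.6207 + 0.6·0.3793) ≈ 0.3529
After 'present': P(species X) = 0.2·0.3529 / (0.2·0.3529 + 0.6·0.6471) ≈ 0.1538
After 'absent': P(species X) = 0.8·0.1538 / (0.8·0.1538 + 0.4·0.8462) ≈ 0.2667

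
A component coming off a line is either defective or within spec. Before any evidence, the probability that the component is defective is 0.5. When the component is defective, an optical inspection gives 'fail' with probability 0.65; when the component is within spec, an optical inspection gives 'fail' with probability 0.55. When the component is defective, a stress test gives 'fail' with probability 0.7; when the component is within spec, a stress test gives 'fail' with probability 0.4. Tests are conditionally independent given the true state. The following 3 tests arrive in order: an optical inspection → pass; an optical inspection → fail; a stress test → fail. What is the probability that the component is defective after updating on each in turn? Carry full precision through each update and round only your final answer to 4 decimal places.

0.6167

After an optical inspection='pass': P(defective) = 0.35·0.5000 / (0.35·0.5000 + 0.45·0.5000) ≈ 0.4375
After an optical inspection='fail': P(defective) = 0.65·0.4375 / (0.65·0.4375 + 0.55·0.5625) ≈ 0.4789
After a stress test='fail': P(defective) = 0.7·0.4789 / (0.7·0.4789 + 0.4·0.5211) ≈ 0.6167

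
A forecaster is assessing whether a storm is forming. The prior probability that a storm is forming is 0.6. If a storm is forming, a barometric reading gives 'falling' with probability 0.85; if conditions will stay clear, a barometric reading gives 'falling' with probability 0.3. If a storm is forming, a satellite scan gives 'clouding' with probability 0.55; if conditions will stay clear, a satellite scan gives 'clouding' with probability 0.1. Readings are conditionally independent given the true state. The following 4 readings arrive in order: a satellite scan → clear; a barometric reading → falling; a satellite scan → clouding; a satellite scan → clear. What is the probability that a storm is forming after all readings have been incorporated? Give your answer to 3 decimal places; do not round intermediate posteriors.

Apply Bayes' rule sequentially, carrying P(storm) forward.
After a satellite scan='clear': P(storm) = 0.45·0.6000 / (0.45·0.6000 + 0.9·0.4000) ≈ 0.4286
After a barometric reading='falling': P(storm) = 0.85·0.4286 / (0.85·0.4286 + 0.3·0.5714) ≈ 0.6800
After a satellite scan='clouding': P(storm) = 0.55·0.6800 / (0.55·0.6800 + 0.1·0.3200) ≈ 0.9212
After a satellite scan='clear': P(storm) = 0.45·0.9212 / (0.45·0.9212 + 0.9·0.0788) ≈ 0.8539

0.854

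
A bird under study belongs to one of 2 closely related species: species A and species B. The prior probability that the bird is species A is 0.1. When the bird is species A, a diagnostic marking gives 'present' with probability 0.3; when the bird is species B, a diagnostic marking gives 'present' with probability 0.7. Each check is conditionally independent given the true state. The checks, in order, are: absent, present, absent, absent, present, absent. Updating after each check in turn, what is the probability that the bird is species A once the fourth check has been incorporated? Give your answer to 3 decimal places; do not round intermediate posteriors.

0.377

Apply Bayes' rule sequentially, carrying P(species A) forward.
After 'absent': P(species A) = 0.7·0.1000 / (0.7·0.1000 + 0.3·0.9000) ≈ 0.2059
After 'present': P(species A) = 0.3·0.2059 / (0.3·0.2059 + 0.7·0.7941) ≈ 0.1000
After 'absent': P(species A) = 0.7·0.1000 / (0.7·0.1000 + 0.3·0.9000) ≈ 0.2059
After 'absent': P(species A) = 0.7·0.2059 / (0.7·0.2059 + 0.3·0.7941) ≈ 0.3769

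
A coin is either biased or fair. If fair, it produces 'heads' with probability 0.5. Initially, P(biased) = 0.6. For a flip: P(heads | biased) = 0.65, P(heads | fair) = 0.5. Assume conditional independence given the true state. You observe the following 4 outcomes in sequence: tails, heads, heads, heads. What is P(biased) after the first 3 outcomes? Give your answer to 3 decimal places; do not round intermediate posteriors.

Apply Bayes' rule sequentially, carrying P(biased) forward.
After 'tails': P(biased) = 0.35·0.6000 / (0.35·0.6000 + 0.5·0.4000) ≈ 0.5122
After 'heads': P(biased) = 0.65·0.5122 / (0.65·0.5122 + 0.5·0.4878) ≈ 0.5772
After 'heads': P(biased) = 0.65·0.5772 / (0.65·0.5772 + 0.5·0.4228) ≈ 0.6396

0.640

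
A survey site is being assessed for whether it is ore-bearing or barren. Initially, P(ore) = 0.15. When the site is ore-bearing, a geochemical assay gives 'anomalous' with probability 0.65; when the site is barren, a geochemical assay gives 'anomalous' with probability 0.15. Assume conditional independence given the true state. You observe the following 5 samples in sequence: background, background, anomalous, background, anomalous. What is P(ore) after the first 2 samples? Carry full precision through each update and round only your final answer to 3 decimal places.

After 'background': P(ore) = 0.35·0.1500 / (0.35·0.1500 + 0.85·0.8500) ≈ 0.0677
After 'background': P(ore) = 0.35·0.0677 / (0.35·0.0677 + 0.85·0.9323) ≈ 0.0291

0.029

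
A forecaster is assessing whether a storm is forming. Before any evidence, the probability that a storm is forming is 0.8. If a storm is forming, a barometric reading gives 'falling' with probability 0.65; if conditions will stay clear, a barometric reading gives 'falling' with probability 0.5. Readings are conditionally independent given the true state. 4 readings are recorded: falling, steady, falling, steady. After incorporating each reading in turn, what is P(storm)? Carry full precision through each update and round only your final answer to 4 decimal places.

After 'falling': P(storm) = 0.65·0.8000 / (0.65·0.8000 + 0.5·0.2000) ≈ 0.8387
After 'steady': P(storm) = 0.35·0.8387 / (0.35·0.8387 + 0.5·0.1613) ≈ 0.7845
After 'falling': P(storm) = 0.65·0.7845 / (0.65·0.7845 + 0.5·0.2155) ≈ 0.8255
After 'steady': P(storm) = 0.35·0.8255 / (0.35·0.8255 + 0.5·0.1745) ≈ 0.7681

0.7681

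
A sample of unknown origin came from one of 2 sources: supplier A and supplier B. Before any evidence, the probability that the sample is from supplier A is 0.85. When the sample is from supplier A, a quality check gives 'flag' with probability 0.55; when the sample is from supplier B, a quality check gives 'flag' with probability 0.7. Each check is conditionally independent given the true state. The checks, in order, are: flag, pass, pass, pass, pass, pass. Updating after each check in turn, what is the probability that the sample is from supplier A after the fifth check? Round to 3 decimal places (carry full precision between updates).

0.958

After 'flag': P(supplier A) = 0.55·0.8500 / (0.55·0.8500 + 0.7·0.1500) ≈ 0.8166
After 'pass': P(supplier A) = 0.45·0.8166 / (0.45·0.8166 + 0.3·0.1834) ≈ 0.8698
After 'pass': P(supplier A) = 0.45·0.8698 / (0.45·0.8698 + 0.3·0.1302) ≈ 0.9092
After 'pass': P(supplier A) = 0.45·0.9092 / (0.45·0.9092 + 0.3·0.0908) ≈ 0.9376
After 'pass': P(supplier A) = 0.45·0.9376 / (0.45·0.9376 + 0.3·0.0624) ≈ 0.9575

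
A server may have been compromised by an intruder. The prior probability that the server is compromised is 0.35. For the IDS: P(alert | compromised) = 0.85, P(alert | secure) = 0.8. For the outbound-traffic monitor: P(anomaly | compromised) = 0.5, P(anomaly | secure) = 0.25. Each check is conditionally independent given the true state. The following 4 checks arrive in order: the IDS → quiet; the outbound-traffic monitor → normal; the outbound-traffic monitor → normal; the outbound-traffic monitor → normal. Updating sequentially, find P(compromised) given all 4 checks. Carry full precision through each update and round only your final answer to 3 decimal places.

0.107

After the IDS='quiet': P(compromised) = 0.15·0.3500 / (0.15·0.3500 + 0.2·0.6500) ≈ 0.2877
After the outbound-traffic monitor='normal': P(compromised) = 0.5·0.2877 / (0.5·0.2877 + 0.75·0.7123) ≈ 0.2121
After the outbound-traffic monitor='normal': P(compromised) = 0.5·0.2121 / (0.5·0.2121 + 0.75·0.7879) ≈ 0.1522
After the outbound-traffic monitor='normal': P(compromised) = 0.5·0.1522 / (0.5·0.1522 + 0.75·0.8478) ≈ 0.1069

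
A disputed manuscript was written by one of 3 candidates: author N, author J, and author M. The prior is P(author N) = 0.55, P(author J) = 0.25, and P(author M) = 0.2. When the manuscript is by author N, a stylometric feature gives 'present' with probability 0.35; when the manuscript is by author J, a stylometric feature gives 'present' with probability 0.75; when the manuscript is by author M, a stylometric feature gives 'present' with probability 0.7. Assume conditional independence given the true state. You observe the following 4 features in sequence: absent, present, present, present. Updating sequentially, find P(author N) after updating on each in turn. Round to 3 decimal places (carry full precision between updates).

After 'absent': normaliser = 0.65·0.5500 + 0.25·0.2500 + 0.3·0.2000; P(author N) ≈ 0.7448, P(author J) ≈ 0.1302, P(author M) ≈ 0.1250
After 'present': normaliser = 0.35·0.7448 + 0.75·0.1302 + 0.7·0.1250; P(author N) ≈ 0.5847, P(author J) ≈ 0.2190, P(author M) ≈ 0.1963
After 'present': normaliser = 0.35·0.5847 + 0.75·0.2190 + 0.7·0.1963; P(author N) ≈ 0.4042, P(author J) ≈ 0.3245, P(author M) ≈ 0.2713
After 'present': normaliser = 0.35·0.4042 + 0.75·0.3245 + 0.7·0.2713; P(author N) ≈ 0.2461, P(author J) ≈ 0.4234, P(author M) ≈ 0.3305

0.246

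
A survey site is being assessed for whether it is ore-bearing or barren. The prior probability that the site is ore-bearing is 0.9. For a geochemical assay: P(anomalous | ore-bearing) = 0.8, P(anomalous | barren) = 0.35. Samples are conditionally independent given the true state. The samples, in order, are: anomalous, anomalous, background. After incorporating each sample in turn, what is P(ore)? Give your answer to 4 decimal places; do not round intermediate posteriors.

0.9353

After 'anomalous': P(ore) = 0.8·0.9000 / (0.8·0.9000 + 0.35·0.1000) ≈ 0.9536
After 'anomalous': P(ore) = 0.8·0.9536 / (0.8·0.9536 + 0.35·0.0464) ≈ 0.9792
After 'background': P(ore) = 0.2·0.9792 / (0.2·0.9792 + 0.65·0.0208) ≈ 0.9353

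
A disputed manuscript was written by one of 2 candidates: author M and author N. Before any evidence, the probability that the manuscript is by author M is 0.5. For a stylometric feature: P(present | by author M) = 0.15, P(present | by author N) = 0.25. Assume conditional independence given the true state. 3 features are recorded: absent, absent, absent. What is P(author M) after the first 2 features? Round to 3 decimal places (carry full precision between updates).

After 'absent': P(author M) = 0.85·0.5000 / (0.85·0.5000 + 0.75·0.5000) ≈ 0.5312
After 'absent': P(author M) = 0.85·0.5312 / (0.85·0.5312 + 0.75·0.4688) ≈ 0.5623

0.562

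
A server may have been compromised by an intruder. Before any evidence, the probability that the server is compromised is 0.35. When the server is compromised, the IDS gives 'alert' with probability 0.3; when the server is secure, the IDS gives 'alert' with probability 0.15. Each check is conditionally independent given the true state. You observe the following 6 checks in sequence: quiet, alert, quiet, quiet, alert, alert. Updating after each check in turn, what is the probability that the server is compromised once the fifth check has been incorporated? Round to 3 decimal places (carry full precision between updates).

0.546

Each posterior becomes the prior for the next update.
After 'quiet': P(compromised) = 0.7·0.3500 / (0.7·0.3500 + 0.85·0.6500) ≈ 0.3072
After 'alert': P(compromised) = 0.3·0.3072 / (0.3·0.3072 + 0.15·0.6928) ≈ 0.4700
After 'quiet': P(compromised) = 0.7·0.4700 / (0.7·0.4700 + 0.85·0.5300) ≈ 0.4221
After 'quiet': P(compromised) = 0.7·0.4221 / (0.7·0.4221 + 0.85·0.5779) ≈ 0.3756
After 'alert': P(compromised) = 0.3·0.3756 / (0.3·0.3756 + 0.15·0.6244) ≈ 0.5461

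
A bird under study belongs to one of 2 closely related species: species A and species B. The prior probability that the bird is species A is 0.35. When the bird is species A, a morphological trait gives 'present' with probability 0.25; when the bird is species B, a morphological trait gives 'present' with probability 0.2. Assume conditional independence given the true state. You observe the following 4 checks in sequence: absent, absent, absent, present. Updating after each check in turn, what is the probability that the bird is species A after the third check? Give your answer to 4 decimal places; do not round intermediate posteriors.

0.3073

After 'absent': P(species A) = 0.75·0.3500 / (0.75·0.3500 + 0.8·0.6500) ≈ 0.3355
After 'absent': P(species A) = 0.75·0.3355 / (0.75·0.3355 + 0.8·0.6645) ≈ 0.3212
After 'absent': P(species A) = 0.75·0.3212 / (0.75·0.3212 + 0.8·0.6788) ≈ 0.3073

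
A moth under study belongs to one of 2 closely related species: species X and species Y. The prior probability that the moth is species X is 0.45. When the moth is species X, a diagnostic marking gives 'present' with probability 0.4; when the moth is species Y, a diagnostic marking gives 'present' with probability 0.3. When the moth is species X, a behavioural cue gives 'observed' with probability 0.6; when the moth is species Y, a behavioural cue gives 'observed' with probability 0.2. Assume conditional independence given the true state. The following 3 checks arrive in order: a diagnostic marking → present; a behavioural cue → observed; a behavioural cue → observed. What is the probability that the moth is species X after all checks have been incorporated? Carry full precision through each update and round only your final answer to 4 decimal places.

After a diagnostic marking='present': P(species X) = 0.4·0.4500 / (0.4·0.4500 + 0.3·0.5500) ≈ 0.5217
After a behavioural cue='observed': P(species X) = 0.6·0.5217 / (0.6·0.5217 + 0.2·0.4783) ≈ 0.7660
After a behavioural cue='observed': P(species X) = 0.6·0.7660 / (0.6·0.7660 + 0.2·0.2340) ≈ 0.9076

0.9076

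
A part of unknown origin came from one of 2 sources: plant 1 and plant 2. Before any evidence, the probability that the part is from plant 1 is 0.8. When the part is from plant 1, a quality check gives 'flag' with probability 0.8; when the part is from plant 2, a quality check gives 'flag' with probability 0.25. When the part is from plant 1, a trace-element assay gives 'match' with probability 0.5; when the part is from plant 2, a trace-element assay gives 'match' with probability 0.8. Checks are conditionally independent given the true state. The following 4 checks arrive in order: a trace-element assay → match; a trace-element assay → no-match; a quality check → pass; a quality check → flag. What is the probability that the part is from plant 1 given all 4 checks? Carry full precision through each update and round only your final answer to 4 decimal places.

After a trace-element assay='match': P(plant 1) = 0.5·0.8000 / (0.5·0.8000 + 0.8·0.2000) ≈ 0.7143
After a trace-element assay='no-match': P(plant 1) = 0.5·0.7143 / (0.5·0.7143 + 0.2·0.2857) ≈ 0.8621
After a quality check='pass': P(plant 1) = 0.2·0.8621 / (0.2·0.8621 + 0.75·0.1379) ≈ 0.6250
After a quality check='flag': P(plant 1) = 0.8·0.6250 / (0.8·0.6250 + 0.25·0.3750) ≈ 0.8421

0.8421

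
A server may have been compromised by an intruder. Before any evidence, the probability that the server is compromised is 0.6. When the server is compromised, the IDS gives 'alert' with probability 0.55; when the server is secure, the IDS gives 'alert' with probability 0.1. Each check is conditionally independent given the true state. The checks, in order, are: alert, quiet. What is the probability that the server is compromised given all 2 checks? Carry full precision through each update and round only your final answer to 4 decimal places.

Each posterior becomes the prior for the next update.
After 'alert': P(compromised) = 0.55·0.6000 / (0.55·0.6000 + 0.1·0.4000) ≈ 0.8919
After 'quiet': P(compromised) = 0.45·0.8919 / (0.45·0.8919 + 0.9·0.1081) ≈ 0.8049

0.8049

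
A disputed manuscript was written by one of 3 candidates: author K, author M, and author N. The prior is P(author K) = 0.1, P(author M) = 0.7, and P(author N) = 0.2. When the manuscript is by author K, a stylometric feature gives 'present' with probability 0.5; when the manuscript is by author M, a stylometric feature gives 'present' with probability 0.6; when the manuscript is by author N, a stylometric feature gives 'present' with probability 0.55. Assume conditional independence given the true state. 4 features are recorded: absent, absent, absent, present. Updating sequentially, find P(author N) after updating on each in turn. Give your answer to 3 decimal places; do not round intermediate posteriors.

After 'absent': normaliser = 0.5·0.1000 + 0.4·0.7000 + 0.45·0.2000; P(author K) ≈ 0.1190, P(author M) ≈ 0.6667, P(author N) ≈ 0.2143
After 'absent': normaliser = 0.5·0.1190 + 0.4·0.6667 + 0.45·0.2143; P(author K) ≈ 0.1408, P(author M) ≈ 0.6310, P(author N) ≈ 0.2282
After 'absent': normaliser = 0.5·0.1408 + 0.4·0.6310 + 0.45·0.2282; P(author K) ≈ 0.1655, P(author M) ≈ 0.5932, P(author N) ≈ 0.2413
After 'present': normaliser = 0.5·0.1655 + 0.6·0.5932 + 0.55·0.2413; P(author K) ≈ 0.1448, P(author M) ≈ 0.6229, P(author N) ≈ 0.2323

0.232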